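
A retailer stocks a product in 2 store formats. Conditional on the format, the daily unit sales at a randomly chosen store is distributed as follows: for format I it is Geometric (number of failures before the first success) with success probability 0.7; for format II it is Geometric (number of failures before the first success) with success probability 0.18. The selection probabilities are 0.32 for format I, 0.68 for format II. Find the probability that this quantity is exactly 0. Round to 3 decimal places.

0.346

Conditional on each format, P(X = 0): I: 0.7; II: 0.18.
By total probability, P(X = 0) = 0.32·0.7 + 0.68·0.18 = 0.3464.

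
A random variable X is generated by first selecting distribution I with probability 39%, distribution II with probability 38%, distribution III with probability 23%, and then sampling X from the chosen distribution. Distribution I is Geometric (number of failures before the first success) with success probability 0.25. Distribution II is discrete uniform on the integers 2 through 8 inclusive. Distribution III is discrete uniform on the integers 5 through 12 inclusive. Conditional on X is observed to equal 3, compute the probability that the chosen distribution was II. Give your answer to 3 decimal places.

Likelihoods P(X=3 | ·): I: 0.105469; II: 0.142857; III: 0.
Posterior ∝ prior × likelihood. Numerator for II: 0.38·0.142857 = 0.0542857.
Normalizing constant: 0.39·0.105469 + 0.38·0.142857 + 0.23·0 = 0.0954185.
P(II | observation) = 0.0542857 / 0.0954185 = 0.568922.

0.569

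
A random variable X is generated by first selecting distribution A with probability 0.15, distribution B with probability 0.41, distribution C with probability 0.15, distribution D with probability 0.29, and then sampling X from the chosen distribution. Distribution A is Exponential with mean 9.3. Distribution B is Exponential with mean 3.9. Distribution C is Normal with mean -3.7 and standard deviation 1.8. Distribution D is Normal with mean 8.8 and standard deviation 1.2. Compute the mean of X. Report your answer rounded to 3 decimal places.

4.991

Component means — A: 9.3; B: 3.9; C: -3.7; D: 8.8.
E[X] = 0.15·9.3 + 0.41·3.9 + 0.15·-3.7 + 0.29·8.8 = 4.991.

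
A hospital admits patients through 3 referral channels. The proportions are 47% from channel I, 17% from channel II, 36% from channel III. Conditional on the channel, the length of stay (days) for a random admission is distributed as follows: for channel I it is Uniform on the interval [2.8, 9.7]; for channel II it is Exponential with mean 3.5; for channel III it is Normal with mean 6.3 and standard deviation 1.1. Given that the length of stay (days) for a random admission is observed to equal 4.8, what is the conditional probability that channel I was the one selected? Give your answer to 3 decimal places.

Likelihoods f(4.8 | ·): I: 0.144928; II: 0.0724983; III: 0.14313.
Posterior ∝ prior × likelihood. Numerator for I: 0.47·0.144928 = 0.0681159.
Normalizing constant: 0.47·0.144928 + 0.17·0.0724983 + 0.36·0.14313 = 0.131968.
P(I | observation) = 0.0681159 / 0.131968 = 0.516157.

0.516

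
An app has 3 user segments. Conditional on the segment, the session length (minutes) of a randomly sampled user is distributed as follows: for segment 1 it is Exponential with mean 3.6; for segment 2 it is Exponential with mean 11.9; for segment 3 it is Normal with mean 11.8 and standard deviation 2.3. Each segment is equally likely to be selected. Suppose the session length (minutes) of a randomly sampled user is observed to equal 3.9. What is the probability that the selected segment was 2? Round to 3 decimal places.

0.391

Likelihoods f(3.9 | ·): 1: 0.0940182; 2: 0.060551; 3: 0.000475705.
Posterior ∝ prior × likelihood. Numerator for 2: 0.333333·0.060551 = 0.0201837.
Normalizing constant: 0.333333·0.0940182 + 0.333333·0.060551 + 0.333333·0.000475705 = 0.0516816.
P(2 | observation) = 0.0201837 / 0.0516816 = 0.390538.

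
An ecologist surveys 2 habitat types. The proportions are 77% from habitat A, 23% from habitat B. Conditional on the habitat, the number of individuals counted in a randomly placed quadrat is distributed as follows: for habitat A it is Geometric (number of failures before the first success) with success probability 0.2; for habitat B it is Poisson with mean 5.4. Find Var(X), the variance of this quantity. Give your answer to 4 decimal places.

16.9891

Per component, A: μ=4, E[X²]=36; B: μ=5.4, E[X²]=34.56.
E[X] = 0.77·4 + 0.23·5.4 = 4.322.
E[X²] = 0.77·36 + 0.23·34.56 = 35.6688.
Var(X) = E[X²] − (E[X])² = 35.6688 − 18.6797 = 16.9891.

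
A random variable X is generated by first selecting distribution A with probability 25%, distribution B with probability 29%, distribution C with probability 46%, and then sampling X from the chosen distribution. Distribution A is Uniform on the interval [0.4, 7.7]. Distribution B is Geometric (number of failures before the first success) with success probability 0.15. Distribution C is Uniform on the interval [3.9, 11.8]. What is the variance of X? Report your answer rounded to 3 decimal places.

16.944

Per component, A: μ=4.05, E[X²]=20.8433; B: μ=5.66667, E[X²]=69.8889; C: μ=7.85, E[X²]=66.8233.
E[X] = 0.25·4.05 + 0.29·5.66667 + 0.46·7.85 = 6.26683.
E[X²] = 0.25·20.8433 + 0.29·69.8889 + 0.46·66.8233 = 56.2173.
Var(X) = E[X²] − (E[X])² = 56.2173 − 39.2732 = 16.9441.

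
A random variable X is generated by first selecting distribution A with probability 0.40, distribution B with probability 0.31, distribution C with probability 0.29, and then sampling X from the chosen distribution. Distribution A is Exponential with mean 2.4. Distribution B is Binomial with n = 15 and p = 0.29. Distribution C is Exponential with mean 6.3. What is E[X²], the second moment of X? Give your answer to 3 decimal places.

34.452

For each component E[X²] = Var + (mean)², giving A: 11.52; B: 22.011; C: 79.38.
Overall E[X²] = 0.4·11.52 + 0.31·22.011 + 0.29·79.38 = 34.4516.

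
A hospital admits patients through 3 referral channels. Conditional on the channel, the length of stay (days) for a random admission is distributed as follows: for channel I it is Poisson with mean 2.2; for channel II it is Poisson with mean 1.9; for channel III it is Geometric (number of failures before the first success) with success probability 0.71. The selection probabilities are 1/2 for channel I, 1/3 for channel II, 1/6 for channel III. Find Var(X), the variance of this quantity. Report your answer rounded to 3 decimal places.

2.235

Per component, I: μ=2.2, E[X²]=7.04; II: μ=1.9, E[X²]=5.51; III: μ=0.408451, E[X²]=0.742115.
E[X] = 0.5·2.2 + 0.333333·1.9 + 0.166667·0.408451 = 1.80141.
E[X²] = 0.5·7.04 + 0.333333·5.51 + 0.166667·0.742115 = 5.48035.
Var(X) = E[X²] − (E[X])² = 5.48035 − 3.24507 = 2.23528.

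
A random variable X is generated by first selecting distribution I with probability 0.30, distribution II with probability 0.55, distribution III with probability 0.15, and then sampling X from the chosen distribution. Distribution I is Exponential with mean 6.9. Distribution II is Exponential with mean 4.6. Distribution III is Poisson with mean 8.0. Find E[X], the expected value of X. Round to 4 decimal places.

Component means — I: 6.9; II: 4.6; III: 8.
E[X] = 0.3·6.9 + 0.55·4.6 + 0.15·8 = 5.8.

5.8000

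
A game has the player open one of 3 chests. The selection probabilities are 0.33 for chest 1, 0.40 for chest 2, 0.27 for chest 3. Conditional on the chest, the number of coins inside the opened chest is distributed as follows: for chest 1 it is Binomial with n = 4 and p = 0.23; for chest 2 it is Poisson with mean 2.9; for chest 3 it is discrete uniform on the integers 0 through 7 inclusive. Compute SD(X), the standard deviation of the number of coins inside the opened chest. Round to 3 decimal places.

1.990

Per component, 1: μ=0.92, E[X²]=1.5548; 2: μ=2.9, E[X²]=11.31; 3: μ=3.5, E[X²]=17.5.
E[X] = 0.33·0.92 + 0.4·2.9 + 0.27·3.5 = 2.4086.
E[X²] = 0.33·1.5548 + 0.4·11.31 + 0.27·17.5 = 9.76208.
Var(X) = E[X²] − (E[X])² = 9.76208 − 5.80135 = 3.96073.
SD(X) = √3.96073 = 1.99016.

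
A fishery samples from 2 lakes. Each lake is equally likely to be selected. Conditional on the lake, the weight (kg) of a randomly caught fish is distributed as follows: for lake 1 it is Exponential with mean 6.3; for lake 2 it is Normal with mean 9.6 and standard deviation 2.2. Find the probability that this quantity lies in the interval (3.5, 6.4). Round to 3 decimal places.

0.141

Conditional on each lake, P(3.5 < X < 6.4): 1: 0.211667; 2: 0.0701181.
By total probability, P(3.5 < X < 6.4) = 0.5·0.211667 + 0.5·0.0701181 = 0.140893.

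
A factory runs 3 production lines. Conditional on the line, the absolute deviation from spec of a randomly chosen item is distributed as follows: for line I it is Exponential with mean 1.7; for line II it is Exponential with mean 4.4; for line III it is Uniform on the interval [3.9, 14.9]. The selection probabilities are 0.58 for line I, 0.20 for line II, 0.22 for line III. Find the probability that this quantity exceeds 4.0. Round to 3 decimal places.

Conditional on each line, P(X > 4.0): I: 0.0950891; II: 0.40289; III: 0.990909.
By total probability, P(X > 4.0) = 0.58·0.0950891 + 0.2·0.40289 + 0.22·0.990909 = 0.35373.

0.354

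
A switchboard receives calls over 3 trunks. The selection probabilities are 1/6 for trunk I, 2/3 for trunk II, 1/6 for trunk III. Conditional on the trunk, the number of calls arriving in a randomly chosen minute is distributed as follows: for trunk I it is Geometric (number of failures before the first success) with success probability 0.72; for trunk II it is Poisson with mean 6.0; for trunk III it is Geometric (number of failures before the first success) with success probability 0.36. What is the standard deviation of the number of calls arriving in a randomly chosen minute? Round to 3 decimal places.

3.232

Per component, I: μ=0.388889, E[X²]=0.691358; II: μ=6, E[X²]=42; III: μ=1.77778, E[X²]=8.09877.
E[X] = 0.166667·0.388889 + 0.666667·6 + 0.166667·1.77778 = 4.36111.
E[X²] = 0.166667·0.691358 + 0.666667·42 + 0.166667·8.09877 = 29.465.
Var(X) = E[X²] − (E[X])² = 29.465 − 19.0193 = 10.4457.
SD(X) = √10.4457 = 3.23199.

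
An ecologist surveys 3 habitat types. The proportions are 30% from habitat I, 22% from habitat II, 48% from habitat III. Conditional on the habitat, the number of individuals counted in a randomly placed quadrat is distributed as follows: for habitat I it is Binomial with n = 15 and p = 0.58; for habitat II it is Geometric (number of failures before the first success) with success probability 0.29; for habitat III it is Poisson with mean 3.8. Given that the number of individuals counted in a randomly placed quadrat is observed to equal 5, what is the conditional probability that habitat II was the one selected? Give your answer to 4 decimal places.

0.1244

Likelihoods P(X=5 | ·): I: 0.0336657; II: 0.0523227; III: 0.147713.
Posterior ∝ prior × likelihood. Numerator for II: 0.22·0.0523227 = 0.011511.
Normalizing constant: 0.3·0.0336657 + 0.22·0.0523227 + 0.48·0.147713 = 0.0925128.
P(II | observation) = 0.011511 / 0.0925128 = 0.124426.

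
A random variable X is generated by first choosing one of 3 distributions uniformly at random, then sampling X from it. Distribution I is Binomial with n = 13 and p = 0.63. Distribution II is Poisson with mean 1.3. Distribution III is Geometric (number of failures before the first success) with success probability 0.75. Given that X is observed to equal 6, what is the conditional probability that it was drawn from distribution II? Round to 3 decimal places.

Likelihoods P(X=6 | ·): I: 0.101853; II: 0.00182703; III: 0.000183105.
Posterior ∝ prior × likelihood. Numerator for II: 0.333333·0.00182703 = 0.000609009.
Normalizing constant: 0.333333·0.101853 + 0.333333·0.00182703 + 0.333333·0.000183105 = 0.034621.
P(II | observation) = 0.000609009 / 0.034621 = 0.0175908.

0.018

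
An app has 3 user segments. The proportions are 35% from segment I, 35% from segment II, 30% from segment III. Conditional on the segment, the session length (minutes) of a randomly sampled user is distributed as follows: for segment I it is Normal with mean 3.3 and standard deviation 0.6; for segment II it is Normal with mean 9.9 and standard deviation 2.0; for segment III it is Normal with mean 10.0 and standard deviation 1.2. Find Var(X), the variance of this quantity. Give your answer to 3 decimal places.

12.009

Per component, I: μ=3.3, E[X²]=11.25; II: μ=9.9, E[X²]=102.01; III: μ=10, E[X²]=101.44.
E[X] = 0.35·3.3 + 0.35·9.9 + 0.3·10 = 7.62.
E[X²] = 0.35·11.25 + 0.35·102.01 + 0.3·101.44 = 70.073.
Var(X) = E[X²] − (E[X])² = 70.073 − 58.0644 = 12.0086.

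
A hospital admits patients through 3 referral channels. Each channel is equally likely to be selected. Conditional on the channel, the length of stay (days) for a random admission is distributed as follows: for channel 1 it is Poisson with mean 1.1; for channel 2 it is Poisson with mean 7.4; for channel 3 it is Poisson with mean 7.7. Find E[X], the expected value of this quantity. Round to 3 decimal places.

Component means — 1: 1.1; 2: 7.4; 3: 7.7.
E[X] = 0.333333·1.1 + 0.333333·7.4 + 0.333333·7.7 = 5.4.

5.400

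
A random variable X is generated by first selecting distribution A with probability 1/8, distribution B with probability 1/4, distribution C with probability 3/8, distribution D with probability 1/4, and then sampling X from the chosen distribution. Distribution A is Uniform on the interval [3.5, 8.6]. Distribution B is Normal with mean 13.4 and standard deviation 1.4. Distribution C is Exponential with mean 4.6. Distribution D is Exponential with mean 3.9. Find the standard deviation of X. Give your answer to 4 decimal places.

5.2322

Per component, A: μ=6.05, E[X²]=38.77; B: μ=13.4, E[X²]=181.52; C: μ=4.6, E[X²]=42.32; D: μ=3.9, E[X²]=30.42.
E[X] = 0.125·6.05 + 0.25·13.4 + 0.375·4.6 + 0.25·3.9 = 6.80625.
E[X²] = 0.125·38.77 + 0.25·181.52 + 0.375·42.32 + 0.25·30.42 = 73.7013.
Var(X) = E[X²] − (E[X])² = 73.7013 − 46.325 = 27.3762.
SD(X) = √27.3762 = 5.23223.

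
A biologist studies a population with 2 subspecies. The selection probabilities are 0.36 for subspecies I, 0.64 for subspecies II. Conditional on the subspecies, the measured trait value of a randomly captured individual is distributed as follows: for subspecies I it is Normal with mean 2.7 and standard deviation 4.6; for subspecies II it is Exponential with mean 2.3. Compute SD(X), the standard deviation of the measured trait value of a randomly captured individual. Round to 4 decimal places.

Per component, I: μ=2.7, E[X²]=28.45; II: μ=2.3, E[X²]=10.58.
E[X] = 0.36·2.7 + 0.64·2.3 = 2.444.
E[X²] = 0.36·28.45 + 0.64·10.58 = 17.0132.
Var(X) = E[X²] − (E[X])² = 17.0132 − 5.97314 = 11.0401.
SD(X) = √11.0401 = 3.32266.

3.3227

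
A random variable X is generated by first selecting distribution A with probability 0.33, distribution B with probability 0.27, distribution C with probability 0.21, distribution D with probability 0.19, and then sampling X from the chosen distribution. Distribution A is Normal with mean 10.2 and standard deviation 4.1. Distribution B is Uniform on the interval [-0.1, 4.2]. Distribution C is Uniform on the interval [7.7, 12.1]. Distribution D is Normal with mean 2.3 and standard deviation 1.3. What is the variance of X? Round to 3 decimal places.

Per component, A: μ=10.2, E[X²]=120.85; B: μ=2.05, E[X²]=5.74333; C: μ=9.9, E[X²]=99.6233; D: μ=2.3, E[X²]=6.98.
E[X] = 0.33·10.2 + 0.27·2.05 + 0.21·9.9 + 0.19·2.3 = 6.4355.
E[X²] = 0.33·120.85 + 0.27·5.74333 + 0.21·99.6233 + 0.19·6.98 = 63.6783.
Var(X) = E[X²] − (E[X])² = 63.6783 − 41.4157 = 22.2626.

22.263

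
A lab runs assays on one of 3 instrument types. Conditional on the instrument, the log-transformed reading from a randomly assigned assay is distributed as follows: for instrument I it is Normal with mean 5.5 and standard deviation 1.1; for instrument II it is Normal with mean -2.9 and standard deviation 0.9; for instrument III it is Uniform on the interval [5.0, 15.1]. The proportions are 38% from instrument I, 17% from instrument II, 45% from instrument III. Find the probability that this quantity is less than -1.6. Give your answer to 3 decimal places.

Conditional on each instrument, P(X < -1.6): I: 5.42721e-11; II: 0.925693; III: 0.
By total probability, P(X < -1.6) = 0.38·5.42721e-11 + 0.17·0.925693 + 0.45·0 = 0.157368.

0.157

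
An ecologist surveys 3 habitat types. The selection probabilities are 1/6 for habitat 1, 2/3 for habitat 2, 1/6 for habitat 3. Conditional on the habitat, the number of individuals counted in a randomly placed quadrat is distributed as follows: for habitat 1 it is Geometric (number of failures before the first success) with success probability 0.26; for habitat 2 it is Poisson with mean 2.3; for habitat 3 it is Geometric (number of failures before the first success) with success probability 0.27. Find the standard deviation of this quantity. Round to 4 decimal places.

Per component, 1: μ=2.84615, E[X²]=19.0473; 2: μ=2.3, E[X²]=7.59; 3: μ=2.7037, E[X²]=17.3237.
E[X] = 0.166667·2.84615 + 0.666667·2.3 + 0.166667·2.7037 = 2.45831.
E[X²] = 0.166667·19.0473 + 0.666667·7.59 + 0.166667·17.3237 = 11.1218.
Var(X) = E[X²] − (E[X])² = 11.1218 − 6.04329 = 5.07856.
SD(X) = √5.07856 = 2.25357.

2.2536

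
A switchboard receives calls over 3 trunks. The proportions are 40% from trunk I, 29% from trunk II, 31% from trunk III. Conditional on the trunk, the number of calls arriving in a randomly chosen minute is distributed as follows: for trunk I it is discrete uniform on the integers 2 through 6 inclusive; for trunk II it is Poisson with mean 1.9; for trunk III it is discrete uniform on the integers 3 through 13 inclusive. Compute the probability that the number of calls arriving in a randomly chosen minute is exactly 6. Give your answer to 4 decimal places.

Conditional on each trunk, P(X = 6): I: 0.2; II: 0.00977304; III: 0.0909091.
By total probability, P(X = 6) = 0.4·0.2 + 0.29·0.00977304 + 0.31·0.0909091 = 0.111016.

0.1110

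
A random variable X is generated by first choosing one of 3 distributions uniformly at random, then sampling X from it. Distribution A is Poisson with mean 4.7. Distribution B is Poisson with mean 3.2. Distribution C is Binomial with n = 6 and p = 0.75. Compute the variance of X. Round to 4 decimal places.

3.4506

Per component, A: μ=4.7, E[X²]=26.79; B: μ=3.2, E[X²]=13.44; C: μ=4.5, E[X²]=21.375.
E[X] = 0.333333·4.7 + 0.333333·3.2 + 0.333333·4.5 = 4.13333.
E[X²] = 0.333333·26.79 + 0.333333·13.44 + 0.333333·21.375 = 20.535.
Var(X) = E[X²] − (E[X])² = 20.535 − 17.0844 = 3.45056.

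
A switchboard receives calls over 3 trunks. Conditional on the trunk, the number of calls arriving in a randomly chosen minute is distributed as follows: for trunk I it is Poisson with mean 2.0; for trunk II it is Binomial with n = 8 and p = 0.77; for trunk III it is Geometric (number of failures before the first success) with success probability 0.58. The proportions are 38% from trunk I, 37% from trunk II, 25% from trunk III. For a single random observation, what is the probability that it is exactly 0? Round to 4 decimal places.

0.1964

Conditional on each trunk, P(X = 0): I: 0.135335; II: 7.8311e-06; III: 0.58.
By total probability, P(X = 0) = 0.38·0.135335 + 0.37·7.8311e-06 + 0.25·0.58 = 0.19643.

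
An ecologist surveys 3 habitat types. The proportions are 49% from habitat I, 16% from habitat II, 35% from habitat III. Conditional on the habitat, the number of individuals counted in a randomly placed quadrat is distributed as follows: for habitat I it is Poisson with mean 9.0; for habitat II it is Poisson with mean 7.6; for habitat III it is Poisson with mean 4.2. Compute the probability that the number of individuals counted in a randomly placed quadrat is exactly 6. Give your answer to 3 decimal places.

0.106

Conditional on each habitat, P(X = 6): I: 0.0910903; II: 0.13394; III: 0.114321.
By total probability, P(X = 6) = 0.49·0.0910903 + 0.16·0.13394 + 0.35·0.114321 = 0.106077.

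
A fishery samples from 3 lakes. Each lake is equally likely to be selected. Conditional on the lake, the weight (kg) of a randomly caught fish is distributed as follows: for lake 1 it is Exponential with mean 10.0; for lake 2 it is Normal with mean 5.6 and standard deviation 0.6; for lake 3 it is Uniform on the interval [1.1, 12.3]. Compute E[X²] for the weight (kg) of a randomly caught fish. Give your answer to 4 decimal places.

95.6878

For each component E[X²] = Var + (mean)², giving 1: 200; 2: 31.72; 3: 55.3433.
Overall E[X²] = 0.333333·200 + 0.333333·31.72 + 0.333333·55.3433 = 95.6878.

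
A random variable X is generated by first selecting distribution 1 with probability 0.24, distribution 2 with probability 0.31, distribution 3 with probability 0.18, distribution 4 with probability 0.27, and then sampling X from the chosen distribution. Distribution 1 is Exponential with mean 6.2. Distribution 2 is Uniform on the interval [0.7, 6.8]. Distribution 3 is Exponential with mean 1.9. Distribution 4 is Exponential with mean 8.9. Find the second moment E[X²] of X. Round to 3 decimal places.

67.845

For each component E[X²] = Var + (mean)², giving 1: 76.88; 2: 17.1633; 3: 7.22; 4: 158.42.
Overall E[X²] = 0.24·76.88 + 0.31·17.1633 + 0.18·7.22 + 0.27·158.42 = 67.8448.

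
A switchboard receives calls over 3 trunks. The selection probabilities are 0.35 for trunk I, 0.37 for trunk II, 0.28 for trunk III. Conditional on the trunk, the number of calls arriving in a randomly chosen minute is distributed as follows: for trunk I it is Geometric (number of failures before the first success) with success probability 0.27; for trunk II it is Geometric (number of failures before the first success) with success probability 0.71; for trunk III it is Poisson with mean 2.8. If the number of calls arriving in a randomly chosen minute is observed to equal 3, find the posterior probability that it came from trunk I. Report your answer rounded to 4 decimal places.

Likelihoods P(X=3 | ·): I: 0.105035; II: 0.0173162; III: 0.222484.
Posterior ∝ prior × likelihood. Numerator for I: 0.35·0.105035 = 0.0367621.
Normalizing constant: 0.35·0.105035 + 0.37·0.0173162 + 0.28·0.222484 = 0.105465.
P(I | observation) = 0.0367621 / 0.105465 = 0.348573.

0.3486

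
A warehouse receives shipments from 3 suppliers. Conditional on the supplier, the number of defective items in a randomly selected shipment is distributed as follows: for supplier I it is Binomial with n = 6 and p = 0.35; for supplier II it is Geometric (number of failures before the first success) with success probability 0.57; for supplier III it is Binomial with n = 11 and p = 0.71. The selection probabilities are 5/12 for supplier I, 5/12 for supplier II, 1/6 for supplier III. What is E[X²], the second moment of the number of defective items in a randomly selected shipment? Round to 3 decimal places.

13.738

For each component E[X²] = Var + (mean)², giving I: 5.775; II: 1.89258; III: 63.261.
Overall E[X²] = 0.416667·5.775 + 0.416667·1.89258 + 0.166667·63.261 = 13.7383.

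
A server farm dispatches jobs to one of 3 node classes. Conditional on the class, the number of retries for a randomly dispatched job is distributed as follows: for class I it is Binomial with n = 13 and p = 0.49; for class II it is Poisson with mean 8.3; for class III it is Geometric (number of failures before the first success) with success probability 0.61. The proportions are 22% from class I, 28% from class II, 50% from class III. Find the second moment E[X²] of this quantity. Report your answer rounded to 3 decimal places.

For each component E[X²] = Var + (mean)², giving I: 43.8256; II: 77.19; III: 1.45687.
Overall E[X²] = 0.22·43.8256 + 0.28·77.19 + 0.5·1.45687 = 31.9833.

31.983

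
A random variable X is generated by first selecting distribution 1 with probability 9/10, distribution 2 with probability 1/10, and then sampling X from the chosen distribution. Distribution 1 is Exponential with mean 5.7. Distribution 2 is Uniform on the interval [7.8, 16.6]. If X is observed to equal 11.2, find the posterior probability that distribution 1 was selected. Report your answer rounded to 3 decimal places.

0.661

Likelihoods f(11.2 | ·): 1: 0.0245909; 2: 0.113636.
Posterior ∝ prior × likelihood. Numerator for 1: 0.9·0.0245909 = 0.0221318.
Normalizing constant: 0.9·0.0245909 + 0.1·0.113636 = 0.0334955.
P(1 | observation) = 0.0221318 / 0.0334955 = 0.660741.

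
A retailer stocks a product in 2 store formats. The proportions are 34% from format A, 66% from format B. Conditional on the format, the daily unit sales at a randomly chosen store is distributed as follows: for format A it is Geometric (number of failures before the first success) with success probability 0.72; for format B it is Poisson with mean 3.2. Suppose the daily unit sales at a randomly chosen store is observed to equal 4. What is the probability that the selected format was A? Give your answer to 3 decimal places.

0.013

Likelihoods P(X=4 | ·): A: 0.00442552; B: 0.178093.
Posterior ∝ prior × likelihood. Numerator for A: 0.34·0.00442552 = 0.00150468.
Normalizing constant: 0.34·0.00442552 + 0.66·0.178093 = 0.119046.
P(A | observation) = 0.00150468 / 0.119046 = 0.0126395.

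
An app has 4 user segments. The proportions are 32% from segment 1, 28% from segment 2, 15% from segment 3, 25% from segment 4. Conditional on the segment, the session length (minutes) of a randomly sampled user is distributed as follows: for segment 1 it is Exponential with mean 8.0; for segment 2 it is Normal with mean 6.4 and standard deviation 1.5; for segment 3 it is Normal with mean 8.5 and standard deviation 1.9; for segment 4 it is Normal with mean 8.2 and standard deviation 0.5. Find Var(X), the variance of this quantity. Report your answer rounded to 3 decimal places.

Per component, 1: μ=8, E[X²]=128; 2: μ=6.4, E[X²]=43.21; 3: μ=8.5, E[X²]=75.86; 4: μ=8.2, E[X²]=67.49.
E[X] = 0.32·8 + 0.28·6.4 + 0.15·8.5 + 0.25·8.2 = 7.677.
E[X²] = 0.32·128 + 0.28·43.21 + 0.15·75.86 + 0.25·67.49 = 81.3103.
Var(X) = E[X²] − (E[X])² = 81.3103 − 58.9363 = 22.374.

22.374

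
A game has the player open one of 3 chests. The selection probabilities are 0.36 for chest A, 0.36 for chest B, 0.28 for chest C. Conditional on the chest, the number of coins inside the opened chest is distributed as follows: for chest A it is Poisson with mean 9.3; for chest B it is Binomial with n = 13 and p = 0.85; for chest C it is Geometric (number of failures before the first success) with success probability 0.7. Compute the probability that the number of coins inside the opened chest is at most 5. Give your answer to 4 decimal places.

Conditional on each chest, P(X ≤ 5): A: 0.0986498; B: 0.000161765; C: 0.999271.
By total probability, P(X ≤ 5) = 0.36·0.0986498 + 0.36·0.000161765 + 0.28·0.999271 = 0.315368.

0.3154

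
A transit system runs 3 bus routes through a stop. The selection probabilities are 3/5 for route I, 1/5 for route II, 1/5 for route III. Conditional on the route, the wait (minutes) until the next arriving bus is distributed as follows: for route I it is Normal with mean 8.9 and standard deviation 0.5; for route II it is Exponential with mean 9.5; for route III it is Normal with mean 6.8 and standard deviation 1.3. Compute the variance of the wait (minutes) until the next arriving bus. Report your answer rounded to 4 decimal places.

Per component, I: μ=8.9, E[X²]=79.46; II: μ=9.5, E[X²]=180.5; III: μ=6.8, E[X²]=47.93.
E[X] = 0.6·8.9 + 0.2·9.5 + 0.2·6.8 = 8.6.
E[X²] = 0.6·79.46 + 0.2·180.5 + 0.2·47.93 = 93.362.
Var(X) = E[X²] − (E[X])² = 93.362 − 73.96 = 19.402.

19.4020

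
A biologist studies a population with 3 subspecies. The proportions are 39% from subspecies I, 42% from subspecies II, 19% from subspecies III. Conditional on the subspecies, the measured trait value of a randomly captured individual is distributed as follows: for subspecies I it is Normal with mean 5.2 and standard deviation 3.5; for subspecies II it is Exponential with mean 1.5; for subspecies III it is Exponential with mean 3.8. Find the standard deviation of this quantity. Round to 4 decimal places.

Per component, I: μ=5.2, E[X²]=39.29; II: μ=1.5, E[X²]=4.5; III: μ=3.8, E[X²]=28.88.
E[X] = 0.39·5.2 + 0.42·1.5 + 0.19·3.8 = 3.38.
E[X²] = 0.39·39.29 + 0.42·4.5 + 0.19·28.88 = 22.7003.
Var(X) = E[X²] − (E[X])² = 22.7003 − 11.4244 = 11.2759.
SD(X) = √11.2759 = 3.35796.

3.3580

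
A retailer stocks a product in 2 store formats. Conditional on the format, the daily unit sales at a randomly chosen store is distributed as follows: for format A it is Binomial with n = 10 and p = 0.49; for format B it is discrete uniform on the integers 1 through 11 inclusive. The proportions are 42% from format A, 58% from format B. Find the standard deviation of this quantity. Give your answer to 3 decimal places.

Per component, A: μ=4.9, E[X²]=26.509; B: μ=6, E[X²]=46.
E[X] = 0.42·4.9 + 0.58·6 = 5.538.
E[X²] = 0.42·26.509 + 0.58·46 = 37.8138.
Var(X) = E[X²] − (E[X])² = 37.8138 − 30.6694 = 7.14434.
SD(X) = √7.14434 = 2.67289.

2.673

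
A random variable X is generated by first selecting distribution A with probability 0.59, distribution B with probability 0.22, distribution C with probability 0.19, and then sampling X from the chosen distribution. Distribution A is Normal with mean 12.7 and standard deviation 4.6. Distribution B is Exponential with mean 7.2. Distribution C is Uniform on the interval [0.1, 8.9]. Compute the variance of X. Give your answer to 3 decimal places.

Per component, A: μ=12.7, E[X²]=182.45; B: μ=7.2, E[X²]=103.68; C: μ=4.5, E[X²]=26.7033.
E[X] = 0.59·12.7 + 0.22·7.2 + 0.19·4.5 = 9.932.
E[X²] = 0.59·182.45 + 0.22·103.68 + 0.19·26.7033 = 135.529.
Var(X) = E[X²] − (E[X])² = 135.529 − 98.6446 = 36.8841.

36.884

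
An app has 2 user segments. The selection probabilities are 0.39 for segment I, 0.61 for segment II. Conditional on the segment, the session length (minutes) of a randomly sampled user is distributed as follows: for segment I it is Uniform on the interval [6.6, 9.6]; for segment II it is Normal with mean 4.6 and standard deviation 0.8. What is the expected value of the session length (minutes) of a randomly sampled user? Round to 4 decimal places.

5.9650

Component means — I: 8.1; II: 4.6.
E[X] = 0.39·8.1 + 0.61·4.6 = 5.965.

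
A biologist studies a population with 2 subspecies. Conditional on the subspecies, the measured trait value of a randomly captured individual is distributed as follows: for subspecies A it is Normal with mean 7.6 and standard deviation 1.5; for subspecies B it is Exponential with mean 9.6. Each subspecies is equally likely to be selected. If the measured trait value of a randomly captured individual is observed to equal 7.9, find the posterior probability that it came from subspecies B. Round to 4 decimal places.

Likelihoods f(7.9 | ·): A: 0.260695; B: 0.0457447.
Posterior ∝ prior × likelihood. Numerator for B: 0.5·0.0457447 = 0.0228723.
Normalizing constant: 0.5·0.260695 + 0.5·0.0457447 = 0.15322.
P(B | observation) = 0.0228723 / 0.15322 = 0.149278.

0.1493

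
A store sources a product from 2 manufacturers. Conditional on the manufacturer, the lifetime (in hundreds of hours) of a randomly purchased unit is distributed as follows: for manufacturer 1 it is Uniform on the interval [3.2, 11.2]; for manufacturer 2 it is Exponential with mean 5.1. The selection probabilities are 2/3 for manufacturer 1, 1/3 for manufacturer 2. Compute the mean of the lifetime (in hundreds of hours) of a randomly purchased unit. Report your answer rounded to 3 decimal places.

6.500

Component means — 1: 7.2; 2: 5.1.
E[X] = 0.666667·7.2 + 0.333333·5.1 = 6.5.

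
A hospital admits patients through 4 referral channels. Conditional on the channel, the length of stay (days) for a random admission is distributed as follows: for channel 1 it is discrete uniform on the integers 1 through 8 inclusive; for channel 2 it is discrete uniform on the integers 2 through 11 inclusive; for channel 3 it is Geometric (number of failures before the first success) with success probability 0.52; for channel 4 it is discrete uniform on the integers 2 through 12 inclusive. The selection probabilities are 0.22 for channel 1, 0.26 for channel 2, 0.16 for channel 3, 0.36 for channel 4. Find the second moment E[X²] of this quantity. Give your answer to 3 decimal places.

40.400

For each component E[X²] = Var + (mean)², giving 1: 25.5; 2: 50.5; 3: 2.62722; 4: 59.
Overall E[X²] = 0.22·25.5 + 0.26·50.5 + 0.16·2.62722 + 0.36·59 = 40.4004.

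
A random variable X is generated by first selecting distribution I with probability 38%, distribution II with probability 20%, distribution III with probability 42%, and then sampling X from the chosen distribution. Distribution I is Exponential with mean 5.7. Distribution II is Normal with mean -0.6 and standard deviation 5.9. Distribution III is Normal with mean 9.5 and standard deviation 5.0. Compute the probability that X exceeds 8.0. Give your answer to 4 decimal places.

Conditional on each component, P(X > 8.0): I: 0.245733; II: 0.0724717; III: 0.617911.
By total probability, P(X > 8.0) = 0.38·0.245733 + 0.2·0.0724717 + 0.42·0.617911 = 0.367396.

0.3674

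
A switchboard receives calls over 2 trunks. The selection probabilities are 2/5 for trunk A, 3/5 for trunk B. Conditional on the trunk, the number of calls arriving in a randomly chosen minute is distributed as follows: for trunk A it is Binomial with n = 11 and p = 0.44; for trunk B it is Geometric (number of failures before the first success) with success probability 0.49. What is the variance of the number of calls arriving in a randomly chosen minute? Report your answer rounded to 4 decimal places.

5.8227

Per component, A: μ=4.84, E[X²]=26.136; B: μ=1.04082, E[X²]=3.20741.
E[X] = 0.4·4.84 + 0.6·1.04082 = 2.56049.
E[X²] = 0.4·26.136 + 0.6·3.20741 = 12.3788.
Var(X) = E[X²] − (E[X])² = 12.3788 − 6.55611 = 5.82274.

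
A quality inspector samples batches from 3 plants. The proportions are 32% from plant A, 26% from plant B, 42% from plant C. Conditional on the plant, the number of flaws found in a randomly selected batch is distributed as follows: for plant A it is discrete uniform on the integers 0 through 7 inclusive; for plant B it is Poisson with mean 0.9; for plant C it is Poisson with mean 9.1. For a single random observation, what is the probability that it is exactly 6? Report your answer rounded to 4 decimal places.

Conditional on each plant, P(X = 6): A: 0.125; B: 0.000300094; C: 0.0880716.
By total probability, P(X = 6) = 0.32·0.125 + 0.26·0.000300094 + 0.42·0.0880716 = 0.0770681.

0.0771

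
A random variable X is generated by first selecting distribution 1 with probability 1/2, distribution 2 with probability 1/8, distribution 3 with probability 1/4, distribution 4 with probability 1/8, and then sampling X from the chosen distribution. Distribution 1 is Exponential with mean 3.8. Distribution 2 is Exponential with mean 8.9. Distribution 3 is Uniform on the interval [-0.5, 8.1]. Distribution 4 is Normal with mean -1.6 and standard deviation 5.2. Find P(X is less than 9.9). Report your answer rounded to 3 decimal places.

Conditional on each component, P(X < 9.9): 1: 0.926116; 2: 0.671218; 3: 1; 4: 0.986501.
By total probability, P(X < 9.9) = 0.5·0.926116 + 0.125·0.671218 + 0.25·1 + 0.125·0.986501 = 0.920273.

0.920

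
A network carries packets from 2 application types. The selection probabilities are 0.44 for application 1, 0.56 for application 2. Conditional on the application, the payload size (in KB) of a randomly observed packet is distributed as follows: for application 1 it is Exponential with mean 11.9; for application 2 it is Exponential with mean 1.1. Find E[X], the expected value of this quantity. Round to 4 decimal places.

5.8520

Component means — 1: 11.9; 2: 1.1.
E[X] = 0.44·11.9 + 0.56·1.1 = 5.852.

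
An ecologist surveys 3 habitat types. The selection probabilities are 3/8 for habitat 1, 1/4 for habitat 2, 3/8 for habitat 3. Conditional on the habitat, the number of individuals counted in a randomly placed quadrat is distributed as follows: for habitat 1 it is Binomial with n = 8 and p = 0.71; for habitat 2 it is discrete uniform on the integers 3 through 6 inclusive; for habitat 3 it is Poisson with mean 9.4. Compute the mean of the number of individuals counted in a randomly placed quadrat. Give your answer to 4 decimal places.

6.7800

Component means — 1: 5.68; 2: 4.5; 3: 9.4.
E[X] = 0.375·5.68 + 0.25·4.5 + 0.375·9.4 = 6.78.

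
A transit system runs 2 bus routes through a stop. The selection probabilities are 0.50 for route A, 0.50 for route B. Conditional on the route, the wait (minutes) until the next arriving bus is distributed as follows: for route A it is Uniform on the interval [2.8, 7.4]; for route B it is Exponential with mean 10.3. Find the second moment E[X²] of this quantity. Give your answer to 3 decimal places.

For each component E[X²] = Var + (mean)², giving A: 27.7733; B: 212.18.
Overall E[X²] = 0.5·27.7733 + 0.5·212.18 = 119.977.

119.977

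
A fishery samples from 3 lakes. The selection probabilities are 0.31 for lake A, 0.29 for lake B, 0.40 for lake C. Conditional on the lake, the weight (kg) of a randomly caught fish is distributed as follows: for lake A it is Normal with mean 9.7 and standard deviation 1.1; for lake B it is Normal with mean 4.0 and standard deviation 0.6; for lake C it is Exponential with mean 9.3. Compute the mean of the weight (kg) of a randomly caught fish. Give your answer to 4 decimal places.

Component means — A: 9.7; B: 4; C: 9.3.
E[X] = 0.31·9.7 + 0.29·4 + 0.4·9.3 = 7.887.

7.8870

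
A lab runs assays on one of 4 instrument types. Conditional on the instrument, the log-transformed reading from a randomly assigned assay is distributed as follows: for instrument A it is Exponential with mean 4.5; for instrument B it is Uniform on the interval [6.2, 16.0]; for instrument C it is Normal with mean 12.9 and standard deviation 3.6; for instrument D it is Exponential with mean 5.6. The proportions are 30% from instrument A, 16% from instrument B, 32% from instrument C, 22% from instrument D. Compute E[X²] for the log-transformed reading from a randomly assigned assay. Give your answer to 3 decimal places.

104.341

For each component E[X²] = Var + (mean)², giving A: 40.5; B: 131.213; C: 179.37; D: 62.72.
Overall E[X²] = 0.3·40.5 + 0.16·131.213 + 0.32·179.37 + 0.22·62.72 = 104.341.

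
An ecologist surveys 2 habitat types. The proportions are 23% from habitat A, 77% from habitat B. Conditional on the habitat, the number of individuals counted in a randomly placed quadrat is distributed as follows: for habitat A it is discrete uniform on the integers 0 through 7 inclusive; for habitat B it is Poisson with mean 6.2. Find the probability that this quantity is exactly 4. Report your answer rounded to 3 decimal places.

Conditional on each habitat, P(X = 4): A: 0.125; B: 0.124948.
By total probability, P(X = 4) = 0.23·0.125 + 0.77·0.124948 = 0.12496.

0.125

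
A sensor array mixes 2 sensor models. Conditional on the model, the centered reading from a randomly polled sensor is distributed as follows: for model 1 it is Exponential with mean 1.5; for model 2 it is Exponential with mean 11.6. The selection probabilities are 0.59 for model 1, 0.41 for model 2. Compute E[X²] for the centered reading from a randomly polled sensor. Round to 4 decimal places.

112.9942

For each component E[X²] = Var + (mean)², giving 1: 4.5; 2: 269.12.
Overall E[X²] = 0.59·4.5 + 0.41·269.12 = 112.994.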